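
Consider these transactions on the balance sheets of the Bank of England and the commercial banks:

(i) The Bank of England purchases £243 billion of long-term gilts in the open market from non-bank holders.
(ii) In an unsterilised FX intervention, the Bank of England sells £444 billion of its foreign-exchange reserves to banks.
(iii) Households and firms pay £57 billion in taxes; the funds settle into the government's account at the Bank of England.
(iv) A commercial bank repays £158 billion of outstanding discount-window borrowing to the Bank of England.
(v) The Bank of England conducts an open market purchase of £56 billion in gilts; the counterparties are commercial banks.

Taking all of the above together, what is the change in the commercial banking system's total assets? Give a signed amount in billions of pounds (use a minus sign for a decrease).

+£28 billion

Bank of England balance sheet:
  Assets:      Securities +£299B, Loans to banks −£158B, Foreign assets −£444B
  Liabilities: Bank reserves −£360B, Government deposits +£57B
Commercial banking system:
  Assets:      Reserves at CB −£360B, Securities −£56B, Foreign assets +£444B
  Liabilities: Checkable deposits +£186B, Borrowings from CB −£158B
Change in total bank assets = +£28 billion.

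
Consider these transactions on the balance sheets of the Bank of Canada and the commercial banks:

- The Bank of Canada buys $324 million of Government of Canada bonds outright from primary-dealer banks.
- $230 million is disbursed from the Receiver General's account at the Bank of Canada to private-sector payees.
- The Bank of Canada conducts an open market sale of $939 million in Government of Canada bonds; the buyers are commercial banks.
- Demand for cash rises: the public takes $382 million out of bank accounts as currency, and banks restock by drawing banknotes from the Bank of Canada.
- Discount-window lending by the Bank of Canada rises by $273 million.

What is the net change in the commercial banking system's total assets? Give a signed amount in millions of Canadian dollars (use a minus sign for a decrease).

+$121 million

OMO purchase (from banks) $324 million: just an asset swap on bank balance sheets → 0.
Government spending $230 million: bank balance sheets expand → +$230M.
OMO sale (to banks) $939 million: just an asset swap on bank balance sheets → 0.
Currency withdrawal $382 million: bank balance sheets shrink → −$382M.
Discount-window loan $273 million: bank balance sheets expand → +$273M.
Net: 0 + 230 + 0 − 382 + 273 = +$121 million.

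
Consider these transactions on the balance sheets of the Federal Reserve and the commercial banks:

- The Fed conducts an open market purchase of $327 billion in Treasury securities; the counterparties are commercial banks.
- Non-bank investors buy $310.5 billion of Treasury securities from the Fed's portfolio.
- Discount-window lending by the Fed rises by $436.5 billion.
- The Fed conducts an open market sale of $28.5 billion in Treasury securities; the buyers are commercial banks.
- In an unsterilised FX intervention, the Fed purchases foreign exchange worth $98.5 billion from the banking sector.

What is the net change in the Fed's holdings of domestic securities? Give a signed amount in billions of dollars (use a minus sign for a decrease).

Fed balance sheet:
  Assets:      Securities −$12B, Loans to banks +$436.5B, Foreign assets +$98.5B
  Liabilities: Bank reserves +$523B
So the change in the Fed's holdings of domestic securities is -$12 billion.

-$12 billion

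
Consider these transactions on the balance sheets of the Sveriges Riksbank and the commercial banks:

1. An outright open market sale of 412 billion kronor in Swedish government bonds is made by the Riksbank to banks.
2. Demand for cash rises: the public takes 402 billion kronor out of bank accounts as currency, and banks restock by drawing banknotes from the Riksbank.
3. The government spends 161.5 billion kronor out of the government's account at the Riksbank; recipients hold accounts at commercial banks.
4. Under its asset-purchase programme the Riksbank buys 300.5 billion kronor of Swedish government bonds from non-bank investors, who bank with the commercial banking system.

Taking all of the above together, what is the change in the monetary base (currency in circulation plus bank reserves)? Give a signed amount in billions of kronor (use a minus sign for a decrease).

OMO sale (to banks) 412 billion kronor: Riksbank balance sheet contracts → −412B.
Currency withdrawal 402 billion kronor: just a shift between currency and reserves — both are base money → 0.
Government spending 161.5 billion kronor: a non-base liability converts back to reserves → +161.5B.
Asset purchase (from non-banks) 300.5 billion kronor: Riksbank balance sheet expands → +300.5B.
Net: −412 + 0 + 161.5 + 300.5 = +50 billion.

+50 billion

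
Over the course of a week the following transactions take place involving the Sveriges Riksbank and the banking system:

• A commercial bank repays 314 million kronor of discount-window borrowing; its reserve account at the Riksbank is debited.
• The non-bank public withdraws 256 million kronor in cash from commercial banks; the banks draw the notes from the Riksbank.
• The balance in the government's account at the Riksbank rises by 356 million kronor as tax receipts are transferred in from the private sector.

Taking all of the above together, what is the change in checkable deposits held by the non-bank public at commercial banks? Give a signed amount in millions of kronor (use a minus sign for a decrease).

-612 million

Discount-window repayment 314 million kronor: the counterparty is a bank, so public deposits are unchanged → 0.
Currency withdrawal 256 million kronor: non-bank counterparties' bank balances fall → −256M.
Government account inflow 356 million kronor: non-bank counterparties' bank balances fall → −356M.
Net: 0 − 256 − 356 = -612 million.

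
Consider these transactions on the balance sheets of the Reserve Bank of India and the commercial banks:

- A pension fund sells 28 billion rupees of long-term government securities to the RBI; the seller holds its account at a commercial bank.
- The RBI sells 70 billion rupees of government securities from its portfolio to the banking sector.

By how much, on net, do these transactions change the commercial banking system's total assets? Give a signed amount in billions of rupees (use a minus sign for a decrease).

+28 billion

Asset purchase (from non-banks) 28 billion rupees: bank balance sheets expand → +28B.
OMO sale (to banks) 70 billion rupees: just an asset swap on bank balance sheets → 0.
Net: 28 + 0 = +28 billion.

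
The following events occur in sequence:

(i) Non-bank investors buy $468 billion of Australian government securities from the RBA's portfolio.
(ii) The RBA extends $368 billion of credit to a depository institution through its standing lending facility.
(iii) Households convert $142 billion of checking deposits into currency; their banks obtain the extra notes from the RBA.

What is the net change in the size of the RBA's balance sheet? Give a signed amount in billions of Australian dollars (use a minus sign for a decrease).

Asset sale (to non-banks) $468 billion: an RBA asset is shed → −$468B.
Discount-window loan $368 billion: an RBA asset is acquired → +$368B.
Currency withdrawal $142 billion: only the composition of liabilities changes → 0.
Net: −468 + 368 + 0 = -$100 billion.

-$100 billion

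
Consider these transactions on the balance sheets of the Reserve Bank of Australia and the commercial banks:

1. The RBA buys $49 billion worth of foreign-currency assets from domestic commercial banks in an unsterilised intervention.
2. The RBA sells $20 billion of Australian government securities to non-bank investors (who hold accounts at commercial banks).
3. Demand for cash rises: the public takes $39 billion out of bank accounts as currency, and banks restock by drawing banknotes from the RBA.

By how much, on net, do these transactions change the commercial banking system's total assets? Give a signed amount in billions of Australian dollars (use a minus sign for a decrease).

FX purchase $49 billion: just an asset swap on bank balance sheets → 0.
Asset sale (to non-banks) $20 billion: bank balance sheets shrink → −$20B.
Currency withdrawal $39 billion: bank balance sheets shrink → −$39B.
Net: 0 − 20 − 39 = -$59 billion.

-$59 billion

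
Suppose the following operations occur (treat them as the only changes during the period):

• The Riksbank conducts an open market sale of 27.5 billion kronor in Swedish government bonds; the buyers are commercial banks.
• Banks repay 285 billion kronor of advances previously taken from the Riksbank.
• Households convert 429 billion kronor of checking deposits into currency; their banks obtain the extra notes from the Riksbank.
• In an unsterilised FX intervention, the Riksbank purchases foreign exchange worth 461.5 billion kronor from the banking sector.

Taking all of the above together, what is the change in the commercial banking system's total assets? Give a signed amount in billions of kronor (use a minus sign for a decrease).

OMO sale (to banks) 27.5 billion kronor: just an asset swap on bank balance sheets → 0.
Discount-window repayment 285 billion kronor: bank balance sheets shrink → −285B.
Currency withdrawal 429 billion kronor: bank balance sheets shrink → −429B.
FX purchase 461.5 billion kronor: just an asset swap on bank balance sheets → 0.
Net: 0 − 285 − 429 + 0 = -714 billion.

-714 billion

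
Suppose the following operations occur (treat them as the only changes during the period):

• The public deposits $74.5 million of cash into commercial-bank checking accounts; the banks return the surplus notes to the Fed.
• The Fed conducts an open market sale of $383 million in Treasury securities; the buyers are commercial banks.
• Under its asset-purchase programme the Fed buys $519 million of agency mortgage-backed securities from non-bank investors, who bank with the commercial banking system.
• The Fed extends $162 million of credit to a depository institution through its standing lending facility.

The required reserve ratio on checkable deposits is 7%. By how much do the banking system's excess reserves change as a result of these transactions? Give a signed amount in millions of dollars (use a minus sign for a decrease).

+$330.955 million

Currency deposit $74.5 million: reserves +$74.5M, deposits +$74.5M.
OMO sale (to banks) $383 million: reserves −$383M, deposits 0.
Asset purchase (from non-banks) $519 million: reserves +$519M, deposits +$519M.
Discount-window loan $162 million: reserves +$162M, deposits 0.
Totals: Δreserves = +$372.5M, Δdeposits = +$593.5M.
Δrequired reserves = 7% × +$593.5M = +$41.545M.
Δexcess reserves = Δreserves − Δrequired = +$372.5M − (+$41.545M) = +$330.955 million.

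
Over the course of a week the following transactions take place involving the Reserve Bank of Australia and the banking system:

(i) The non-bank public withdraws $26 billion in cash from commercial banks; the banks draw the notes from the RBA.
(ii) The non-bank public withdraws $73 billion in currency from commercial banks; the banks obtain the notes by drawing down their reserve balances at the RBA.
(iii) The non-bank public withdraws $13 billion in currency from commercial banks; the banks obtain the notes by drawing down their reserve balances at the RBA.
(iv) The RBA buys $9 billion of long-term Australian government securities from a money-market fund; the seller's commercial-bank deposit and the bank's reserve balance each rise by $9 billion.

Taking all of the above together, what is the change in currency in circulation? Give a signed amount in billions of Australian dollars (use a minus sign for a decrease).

RBA balance sheet:
  Assets:      Securities +$9B
  Liabilities: Bank reserves −$103B, Currency in circulation +$112B
Commercial banking system:
  Assets:      Reserves at CB −$103B
  Liabilities: Checkable deposits −$103B
So the change in currency in circulation is +$112 billion.

+$112 billion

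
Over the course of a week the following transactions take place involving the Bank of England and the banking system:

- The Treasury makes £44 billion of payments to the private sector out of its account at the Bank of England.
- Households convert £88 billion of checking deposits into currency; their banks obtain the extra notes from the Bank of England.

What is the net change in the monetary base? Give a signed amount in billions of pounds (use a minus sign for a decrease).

Bank of England balance sheet:
  Assets:      no change
  Liabilities: Bank reserves −£44B, Currency in circulation +£88B, Government deposits −£44B
Monetary base = currency + reserves: +£88B + (−£44B) = +£44 billion.

+£44 billion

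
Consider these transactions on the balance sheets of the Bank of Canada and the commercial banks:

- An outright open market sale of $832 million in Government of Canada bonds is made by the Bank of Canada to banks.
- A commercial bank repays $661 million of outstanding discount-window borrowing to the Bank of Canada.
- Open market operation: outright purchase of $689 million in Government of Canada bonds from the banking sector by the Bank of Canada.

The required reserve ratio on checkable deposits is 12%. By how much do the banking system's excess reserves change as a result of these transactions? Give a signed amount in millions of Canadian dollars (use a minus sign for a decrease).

-$804 million

OMO sale (to banks) $832 million: reserves −$832M, deposits 0.
Discount-window repayment $661 million: reserves −$661M, deposits 0.
OMO purchase (from banks) $689 million: reserves +$689M, deposits 0.
Totals: Δreserves = −$804M, Δdeposits = 0.
Δrequired reserves = 12% × 0 = 0.
Δexcess reserves = Δreserves − Δrequired = −$804M − (0) = -$804 million.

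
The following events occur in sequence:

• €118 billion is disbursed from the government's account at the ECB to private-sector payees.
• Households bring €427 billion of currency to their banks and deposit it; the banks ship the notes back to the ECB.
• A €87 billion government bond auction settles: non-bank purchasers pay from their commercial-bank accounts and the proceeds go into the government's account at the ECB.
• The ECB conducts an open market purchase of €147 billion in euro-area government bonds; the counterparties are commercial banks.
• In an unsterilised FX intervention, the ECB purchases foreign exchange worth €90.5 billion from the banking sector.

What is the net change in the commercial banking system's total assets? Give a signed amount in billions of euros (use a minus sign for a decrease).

ECB balance sheet:
  Assets:      Securities +€147B, Foreign assets +€90.5B
  Liabilities: Bank reserves +€695.5B, Currency in circulation −€427B, Government deposits −€31B
Commercial banking system:
  Assets:      Reserves at CB +€695.5B, Securities −€147B, Foreign assets −€90.5B
  Liabilities: Checkable deposits +€458B
Change in total bank assets = +€458 billion.

+€458 billion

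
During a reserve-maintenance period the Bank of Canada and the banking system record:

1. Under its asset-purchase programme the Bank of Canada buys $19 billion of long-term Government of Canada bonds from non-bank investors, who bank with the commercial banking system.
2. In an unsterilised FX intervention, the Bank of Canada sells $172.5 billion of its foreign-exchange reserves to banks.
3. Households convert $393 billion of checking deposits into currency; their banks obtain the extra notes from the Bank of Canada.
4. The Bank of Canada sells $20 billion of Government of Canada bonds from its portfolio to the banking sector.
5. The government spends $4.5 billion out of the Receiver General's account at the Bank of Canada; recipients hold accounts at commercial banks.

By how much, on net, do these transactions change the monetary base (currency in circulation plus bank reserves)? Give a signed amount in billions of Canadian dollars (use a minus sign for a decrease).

Bank of Canada balance sheet:
  Assets:      Securities −$1B, Foreign assets −$172.5B
  Liabilities: Bank reserves −$562B, Currency in circulation +$393B, Government deposits −$4.5B
Monetary base = currency + reserves: +$393B + (−$562B) = -$169 billion.

-$169 billion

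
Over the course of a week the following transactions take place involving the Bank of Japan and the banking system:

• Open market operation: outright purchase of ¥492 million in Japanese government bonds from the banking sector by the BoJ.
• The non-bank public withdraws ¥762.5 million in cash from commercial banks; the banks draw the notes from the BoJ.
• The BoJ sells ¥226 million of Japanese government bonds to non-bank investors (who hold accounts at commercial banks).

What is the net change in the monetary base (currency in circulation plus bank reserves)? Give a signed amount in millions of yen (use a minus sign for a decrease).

+¥266 million

BoJ balance sheet:
  Assets:      Securities +¥266M
  Liabilities: Bank reserves −¥496.5M, Currency in circulation +¥762.5M
Monetary base = currency + reserves: +¥762.5M + (−¥496.5M) = +¥266 million.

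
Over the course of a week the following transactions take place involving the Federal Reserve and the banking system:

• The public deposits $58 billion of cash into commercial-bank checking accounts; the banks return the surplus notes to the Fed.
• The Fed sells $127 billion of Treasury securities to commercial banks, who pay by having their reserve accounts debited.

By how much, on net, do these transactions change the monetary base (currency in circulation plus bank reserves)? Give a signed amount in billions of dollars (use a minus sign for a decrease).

Currency deposit $58 billion: just a shift between currency and reserves — both are base money → 0.
OMO sale (to banks) $127 billion: Fed balance sheet contracts → −$127B.
Net: 0 − 127 = -$127 billion.

-$127 billion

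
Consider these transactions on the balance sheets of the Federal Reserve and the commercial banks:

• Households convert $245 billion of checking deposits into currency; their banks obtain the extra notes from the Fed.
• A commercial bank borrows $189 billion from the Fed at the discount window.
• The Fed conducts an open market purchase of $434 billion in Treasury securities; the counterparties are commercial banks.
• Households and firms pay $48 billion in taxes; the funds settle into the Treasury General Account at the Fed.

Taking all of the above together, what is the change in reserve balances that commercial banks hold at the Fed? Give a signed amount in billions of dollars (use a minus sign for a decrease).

+$330 billion

Fed balance sheet:
  Assets:      Securities +$434B, Loans to banks +$189B
  Liabilities: Bank reserves +$330B, Currency in circulation +$245B, Government deposits +$48B
So the change in reserve balances that commercial banks hold at the Fed is +$330 billion.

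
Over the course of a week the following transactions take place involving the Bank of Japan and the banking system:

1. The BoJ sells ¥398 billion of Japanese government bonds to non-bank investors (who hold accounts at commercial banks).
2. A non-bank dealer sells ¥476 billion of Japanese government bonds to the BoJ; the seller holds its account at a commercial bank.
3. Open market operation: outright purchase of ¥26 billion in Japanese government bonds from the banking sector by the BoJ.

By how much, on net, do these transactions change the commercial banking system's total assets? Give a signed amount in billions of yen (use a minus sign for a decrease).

Asset sale (to non-banks) ¥398 billion: bank balance sheets shrink → −¥398B.
Asset purchase (from non-banks) ¥476 billion: bank balance sheets expand → +¥476B.
OMO purchase (from banks) ¥26 billion: just an asset swap on bank balance sheets → 0.
Net: −398 + 476 + 0 = +¥78 billion.

+¥78 billion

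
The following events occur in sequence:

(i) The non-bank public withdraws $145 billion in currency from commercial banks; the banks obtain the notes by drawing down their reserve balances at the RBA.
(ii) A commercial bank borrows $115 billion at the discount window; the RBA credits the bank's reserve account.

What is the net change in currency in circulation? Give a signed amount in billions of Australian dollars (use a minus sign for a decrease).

+$145 billion

RBA balance sheet:
  Assets:      Loans to banks +$115B
  Liabilities: Bank reserves −$30B, Currency in circulation +$145B
Commercial banking system:
  Assets:      Reserves at CB −$30B
  Liabilities: Checkable deposits −$145B, Borrowings from CB +$115B
So the change in currency in circulation is +$145 billion.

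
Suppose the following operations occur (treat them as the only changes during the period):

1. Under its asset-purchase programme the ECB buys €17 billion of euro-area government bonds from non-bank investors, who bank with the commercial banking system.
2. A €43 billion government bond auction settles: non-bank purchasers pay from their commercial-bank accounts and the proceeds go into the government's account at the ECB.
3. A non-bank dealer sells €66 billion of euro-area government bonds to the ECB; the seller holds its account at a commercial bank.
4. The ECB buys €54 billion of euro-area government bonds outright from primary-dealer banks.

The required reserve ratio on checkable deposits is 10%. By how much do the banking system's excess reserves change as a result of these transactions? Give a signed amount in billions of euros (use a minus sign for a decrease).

Asset purchase (from non-banks) €17 billion: reserves +€17B, deposits +€17B.
Government account inflow €43 billion: reserves −€43B, deposits −€43B.
Asset purchase (from non-banks) €66 billion: reserves +€66B, deposits +€66B.
OMO purchase (from banks) €54 billion: reserves +€54B, deposits 0.
Totals: Δreserves = +€94B, Δdeposits = +€40B.
Δrequired reserves = 10% × +€40B = +€4B.
Δexcess reserves = Δreserves − Δrequired = +€94B − (+€4B) = +€90 billion.

+€90 billion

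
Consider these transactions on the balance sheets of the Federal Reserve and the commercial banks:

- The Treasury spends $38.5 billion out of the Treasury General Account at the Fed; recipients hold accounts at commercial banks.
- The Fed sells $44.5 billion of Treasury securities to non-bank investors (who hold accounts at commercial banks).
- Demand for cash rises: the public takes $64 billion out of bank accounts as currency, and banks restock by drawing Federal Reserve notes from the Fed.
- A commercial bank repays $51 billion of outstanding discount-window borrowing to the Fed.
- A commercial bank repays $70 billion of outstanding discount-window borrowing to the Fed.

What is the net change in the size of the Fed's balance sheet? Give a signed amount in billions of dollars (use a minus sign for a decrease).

Fed balance sheet:
  Assets:      Securities −$44.5B, Loans to banks −$121B
  Liabilities: Bank reserves −$191B, Currency in circulation +$64B, Government deposits −$38.5B
Commercial banking system:
  Assets:      Reserves at CB −$191B
  Liabilities: Checkable deposits −$70B, Borrowings from CB −$121B
Change in total Fed assets = -$165.5 billion.

-$165.5 billion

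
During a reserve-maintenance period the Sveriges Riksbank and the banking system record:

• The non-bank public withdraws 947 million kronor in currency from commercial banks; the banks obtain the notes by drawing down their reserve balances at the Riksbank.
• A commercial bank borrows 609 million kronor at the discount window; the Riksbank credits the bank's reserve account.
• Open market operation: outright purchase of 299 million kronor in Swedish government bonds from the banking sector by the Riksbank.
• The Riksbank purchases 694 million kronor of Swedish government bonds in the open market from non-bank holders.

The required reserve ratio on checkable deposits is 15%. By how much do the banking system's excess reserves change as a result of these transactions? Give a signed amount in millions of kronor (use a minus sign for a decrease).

+692.95 million

Currency withdrawal 947 million kronor: reserves −947M, deposits −947M.
Discount-window loan 609 million kronor: reserves +609M, deposits 0.
OMO purchase (from banks) 299 million kronor: reserves +299M, deposits 0.
Asset purchase (from non-banks) 694 million kronor: reserves +694M, deposits +694M.
Totals: Δreserves = +655M, Δdeposits = −253M.
Δrequired reserves = 15% × −253M = −37.95M.
Δexcess reserves = Δreserves − Δrequired = +655M − (−37.95M) = +692.95 million.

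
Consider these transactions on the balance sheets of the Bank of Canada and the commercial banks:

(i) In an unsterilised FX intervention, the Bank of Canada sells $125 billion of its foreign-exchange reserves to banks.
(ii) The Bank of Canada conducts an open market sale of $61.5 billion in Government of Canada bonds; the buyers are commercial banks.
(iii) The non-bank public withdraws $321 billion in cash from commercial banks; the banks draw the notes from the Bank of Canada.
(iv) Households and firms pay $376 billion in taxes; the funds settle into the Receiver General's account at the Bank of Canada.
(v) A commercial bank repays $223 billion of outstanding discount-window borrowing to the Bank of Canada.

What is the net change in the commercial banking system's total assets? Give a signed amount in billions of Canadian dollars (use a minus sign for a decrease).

Bank of Canada balance sheet:
  Assets:      Securities −$61.5B, Loans to banks −$223B, Foreign assets −$125B
  Liabilities: Bank reserves −$1106.5B, Currency in circulation +$321B, Government deposits +$376B
Commercial banking system:
  Assets:      Reserves at CB −$1106.5B, Securities +$61.5B, Foreign assets +$125B
  Liabilities: Checkable deposits −$697B, Borrowings from CB −$223B
Change in total bank assets = -$920 billion.

-$920 billion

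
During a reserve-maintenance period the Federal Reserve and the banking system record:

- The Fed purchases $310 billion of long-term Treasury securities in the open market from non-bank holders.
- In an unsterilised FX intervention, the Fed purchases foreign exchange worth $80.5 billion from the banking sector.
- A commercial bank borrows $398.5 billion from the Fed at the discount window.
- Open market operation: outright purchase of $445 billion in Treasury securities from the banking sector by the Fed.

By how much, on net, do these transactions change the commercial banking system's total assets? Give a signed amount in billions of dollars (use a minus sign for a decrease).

+$708.5 billion

Fed balance sheet:
  Assets:      Securities +$755B, Loans to banks +$398.5B, Foreign assets +$80.5B
  Liabilities: Bank reserves +$1234B
Commercial banking system:
  Assets:      Reserves at CB +$1234B, Securities −$445B, Foreign assets −$80.5B
  Liabilities: Checkable deposits +$310B, Borrowings from CB +$398.5B
Change in total bank assets = +$708.5 billion.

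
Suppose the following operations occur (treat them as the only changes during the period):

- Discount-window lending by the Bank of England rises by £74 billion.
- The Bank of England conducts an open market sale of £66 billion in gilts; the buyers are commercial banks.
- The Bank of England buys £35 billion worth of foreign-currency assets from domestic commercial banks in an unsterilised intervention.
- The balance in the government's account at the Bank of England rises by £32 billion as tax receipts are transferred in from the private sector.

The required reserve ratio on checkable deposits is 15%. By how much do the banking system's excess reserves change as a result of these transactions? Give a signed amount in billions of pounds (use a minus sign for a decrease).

+£15.8 billion

Discount-window loan £74 billion: reserves +£74B, deposits 0.
OMO sale (to banks) £66 billion: reserves −£66B, deposits 0.
FX purchase £35 billion: reserves +£35B, deposits 0.
Government account inflow £32 billion: reserves −£32B, deposits −£32B.
Totals: Δreserves = +£11B, Δdeposits = −£32B.
Δrequired reserves = 15% × −£32B = −£4.8B.
Δexcess reserves = Δreserves − Δrequired = +£11B − (−£4.8B) = +£15.8 billion.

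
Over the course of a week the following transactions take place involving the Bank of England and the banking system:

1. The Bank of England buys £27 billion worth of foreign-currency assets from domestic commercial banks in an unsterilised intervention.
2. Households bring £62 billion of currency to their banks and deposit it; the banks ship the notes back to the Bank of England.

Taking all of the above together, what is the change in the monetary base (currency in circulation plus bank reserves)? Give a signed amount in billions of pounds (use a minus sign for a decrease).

+£27 billion

Bank of England balance sheet:
  Assets:      Foreign assets +£27B
  Liabilities: Bank reserves +£89B, Currency in circulation −£62B
Monetary base = currency + reserves: −£62B + (+£89B) = +£27 billion.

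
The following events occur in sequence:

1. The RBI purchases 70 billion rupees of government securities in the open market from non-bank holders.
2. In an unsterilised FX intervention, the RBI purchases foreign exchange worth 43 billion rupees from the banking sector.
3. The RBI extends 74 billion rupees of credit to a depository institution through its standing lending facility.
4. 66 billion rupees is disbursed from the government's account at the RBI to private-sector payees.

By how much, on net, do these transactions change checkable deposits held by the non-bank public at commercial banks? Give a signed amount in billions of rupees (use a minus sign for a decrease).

+136 billion

RBI balance sheet:
  Assets:      Securities +70B, Loans to banks +74B, Foreign assets +43B
  Liabilities: Bank reserves +253B, Government deposits −66B
Commercial banking system:
  Assets:      Reserves at CB +253B, Foreign assets −43B
  Liabilities: Checkable deposits +136B, Borrowings from CB +74B
So the change in checkable deposits held by the non-bank public at commercial banks is +136 billion.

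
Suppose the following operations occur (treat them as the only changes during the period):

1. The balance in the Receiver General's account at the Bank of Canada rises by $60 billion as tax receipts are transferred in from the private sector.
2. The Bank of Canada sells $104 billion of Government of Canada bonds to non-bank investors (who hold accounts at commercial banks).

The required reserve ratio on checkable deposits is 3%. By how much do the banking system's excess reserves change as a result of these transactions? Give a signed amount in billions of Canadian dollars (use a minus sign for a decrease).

Government account inflow $60 billion: reserves −$60B, deposits −$60B.
Asset sale (to non-banks) $104 billion: reserves −$104B, deposits −$104B.
Totals: Δreserves = −$164B, Δdeposits = −$164B.
Δrequired reserves = 3% × −$164B = −$4.92B.
Δexcess reserves = Δreserves − Δrequired = −$164B − (−$4.92B) = -$159.08 billion.

-$159.08 billion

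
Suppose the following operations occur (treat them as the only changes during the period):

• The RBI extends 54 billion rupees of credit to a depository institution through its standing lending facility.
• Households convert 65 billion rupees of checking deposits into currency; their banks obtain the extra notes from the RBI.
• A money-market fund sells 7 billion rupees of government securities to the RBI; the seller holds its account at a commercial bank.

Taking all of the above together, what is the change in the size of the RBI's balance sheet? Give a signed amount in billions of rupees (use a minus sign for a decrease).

+61 billion

RBI balance sheet:
  Assets:      Securities +7B, Loans to banks +54B
  Liabilities: Bank reserves −4B, Currency in circulation +65B
Commercial banking system:
  Assets:      Reserves at CB −4B
  Liabilities: Checkable deposits −58B, Borrowings from CB +54B
Change in total RBI assets = +61 billion.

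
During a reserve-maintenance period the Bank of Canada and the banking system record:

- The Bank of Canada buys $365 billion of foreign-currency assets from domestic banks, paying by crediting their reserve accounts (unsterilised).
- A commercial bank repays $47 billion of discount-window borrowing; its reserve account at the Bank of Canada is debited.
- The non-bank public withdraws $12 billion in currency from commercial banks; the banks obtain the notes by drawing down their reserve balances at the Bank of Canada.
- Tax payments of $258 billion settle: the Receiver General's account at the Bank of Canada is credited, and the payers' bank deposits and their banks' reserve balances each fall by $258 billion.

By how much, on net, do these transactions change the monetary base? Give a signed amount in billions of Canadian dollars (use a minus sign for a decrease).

Bank of Canada balance sheet:
  Assets:      Loans to banks −$47B, Foreign assets +$365B
  Liabilities: Bank reserves +$48B, Currency in circulation +$12B, Government deposits +$258B
Commercial banking system:
  Assets:      Reserves at CB +$48B, Foreign assets −$365B
  Liabilities: Checkable deposits −$270B, Borrowings from CB −$47B
Monetary base = currency + reserves: +$12B + (+$48B) = +$60 billion.

+$60 billion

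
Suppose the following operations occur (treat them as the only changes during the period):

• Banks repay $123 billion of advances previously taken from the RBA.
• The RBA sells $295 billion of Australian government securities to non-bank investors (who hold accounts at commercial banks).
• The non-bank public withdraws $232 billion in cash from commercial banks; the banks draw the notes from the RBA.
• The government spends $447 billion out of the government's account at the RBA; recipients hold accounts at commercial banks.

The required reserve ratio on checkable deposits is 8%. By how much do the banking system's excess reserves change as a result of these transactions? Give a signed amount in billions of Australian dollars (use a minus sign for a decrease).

Discount-window repayment $123 billion: reserves −$123B, deposits 0.
Asset sale (to non-banks) $295 billion: reserves −$295B, deposits −$295B.
Currency withdrawal $232 billion: reserves −$232B, deposits −$232B.
Government spending $447 billion: reserves +$447B, deposits +$447B.
Totals: Δreserves = −$203B, Δdeposits = −$80B.
Δrequired reserves = 8% × −$80B = −$6.4B.
Δexcess reserves = Δreserves − Δrequired = −$203B − (−$6.4B) = -$196.6 billion.

-$196.6 billion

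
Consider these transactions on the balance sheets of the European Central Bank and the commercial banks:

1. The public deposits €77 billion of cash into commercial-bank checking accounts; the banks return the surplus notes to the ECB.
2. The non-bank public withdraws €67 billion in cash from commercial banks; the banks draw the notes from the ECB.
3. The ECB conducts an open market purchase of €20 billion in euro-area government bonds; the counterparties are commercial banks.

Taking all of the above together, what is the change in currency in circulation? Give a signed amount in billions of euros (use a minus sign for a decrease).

-€10 billion

Currency deposit €77 billion: notes return to the central bank → −€77B.
Currency withdrawal €67 billion: notes leave the central bank → +€67B.
OMO purchase (from banks) €20 billion: no currency enters or leaves circulation → 0.
Net: −77 + 67 + 0 = -€10 billion.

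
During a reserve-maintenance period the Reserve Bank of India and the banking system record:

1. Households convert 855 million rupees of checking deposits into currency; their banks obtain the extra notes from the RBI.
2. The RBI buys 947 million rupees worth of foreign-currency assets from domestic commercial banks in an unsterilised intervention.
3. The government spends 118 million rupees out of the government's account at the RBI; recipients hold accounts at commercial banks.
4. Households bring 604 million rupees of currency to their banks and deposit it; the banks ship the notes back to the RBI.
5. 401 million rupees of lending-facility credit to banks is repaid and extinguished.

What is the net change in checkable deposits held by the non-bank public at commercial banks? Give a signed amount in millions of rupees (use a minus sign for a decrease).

Currency withdrawal 855 million rupees: non-bank counterparties' bank balances fall → −855M.
FX purchase 947 million rupees: the counterparty is a bank, so public deposits are unchanged → 0.
Government spending 118 million rupees: non-bank counterparties' bank balances rise → +118M.
Currency deposit 604 million rupees: non-bank counterparties' bank balances rise → +604M.
Discount-window repayment 401 million rupees: the counterparty is a bank, so public deposits are unchanged → 0.
Net: −855 + 0 + 118 + 604 + 0 = -133 million.

-133 million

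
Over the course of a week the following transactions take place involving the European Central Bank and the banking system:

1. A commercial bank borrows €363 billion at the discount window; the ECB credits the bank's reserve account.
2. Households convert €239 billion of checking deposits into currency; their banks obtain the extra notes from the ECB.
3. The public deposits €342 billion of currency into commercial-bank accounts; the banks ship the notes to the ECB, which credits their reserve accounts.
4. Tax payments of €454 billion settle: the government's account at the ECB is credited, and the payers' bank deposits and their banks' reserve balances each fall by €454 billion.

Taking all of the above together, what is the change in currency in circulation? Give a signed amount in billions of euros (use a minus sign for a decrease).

-€103 billion

Discount-window loan €363 billion: no currency enters or leaves circulation → 0.
Currency withdrawal €239 billion: notes leave the central bank → +€239B.
Currency deposit €342 billion: notes return to the central bank → −€342B.
Government account inflow €454 billion: no currency enters or leaves circulation → 0.
Net: 0 + 239 − 342 + 0 = -€103 billion.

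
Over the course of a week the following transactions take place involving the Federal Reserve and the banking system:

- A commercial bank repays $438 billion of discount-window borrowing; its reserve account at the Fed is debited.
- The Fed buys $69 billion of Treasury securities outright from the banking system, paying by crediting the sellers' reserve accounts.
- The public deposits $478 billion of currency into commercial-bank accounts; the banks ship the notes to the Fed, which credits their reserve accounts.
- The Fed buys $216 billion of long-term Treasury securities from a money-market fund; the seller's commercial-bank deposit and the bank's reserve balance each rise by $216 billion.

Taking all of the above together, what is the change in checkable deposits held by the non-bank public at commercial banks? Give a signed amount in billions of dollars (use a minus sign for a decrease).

+$694 billion

Fed balance sheet:
  Assets:      Securities +$285B, Loans to banks −$438B
  Liabilities: Bank reserves +$325B, Currency in circulation −$478B
Commercial banking system:
  Assets:      Reserves at CB +$325B, Securities −$69B
  Liabilities: Checkable deposits +$694B, Borrowings from CB −$438B
So the change in checkable deposits held by the non-bank public at commercial banks is +$694 billion.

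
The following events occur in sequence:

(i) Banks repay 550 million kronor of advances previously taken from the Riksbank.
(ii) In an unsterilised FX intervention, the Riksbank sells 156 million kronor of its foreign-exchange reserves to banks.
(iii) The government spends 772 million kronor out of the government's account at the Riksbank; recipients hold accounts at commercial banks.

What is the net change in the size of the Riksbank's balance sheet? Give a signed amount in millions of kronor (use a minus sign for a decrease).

Riksbank balance sheet:
  Assets:      Loans to banks −550M, Foreign assets −156M
  Liabilities: Bank reserves +66M, Government deposits −772M
Change in total Riksbank assets = -706 million.

-706 million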